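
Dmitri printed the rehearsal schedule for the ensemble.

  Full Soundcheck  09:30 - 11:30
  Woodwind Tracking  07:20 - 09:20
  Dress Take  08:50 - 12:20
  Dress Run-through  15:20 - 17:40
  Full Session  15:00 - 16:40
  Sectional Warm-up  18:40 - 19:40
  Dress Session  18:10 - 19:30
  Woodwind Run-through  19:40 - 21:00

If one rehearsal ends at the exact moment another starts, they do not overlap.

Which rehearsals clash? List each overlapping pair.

Dress Run-through & Full Session, Dress Session & Sectional Warm-up, Dress Take & Full Soundcheck, Dress Take & Woodwind Tracking

Sorted by start: Woodwind Tracking, Dress Take, Full Soundcheck, Full Session, Dress Run-through, Dress Session, Sectional Warm-up, Woodwind Run-through.
Dress Take starts before Woodwind Tracking ends → Woodwind Tracking and Dress Take overlap.
Full Soundcheck starts after Woodwind Tracking ends — done with Woodwind Tracking.
Full Soundcheck starts before Dress Take ends → Dress Take and Full Soundcheck overlap.
Full Session starts after Dress Take ends — done with Dress Take.
Full Session starts after Full Soundcheck ends — done with Full Soundcheck.
Dress Run-through starts before Full Session ends → Full Session and Dress Run-through overlap.
Dress Session starts after Full Session ends — done with Full Session.
Dress Session starts after Dress Run-through ends — done with Dress Run-through.
Sectional Warm-up starts before Dress Session ends → Dress Session and Sectional Warm-up overlap.
Woodwind Run-through starts after Dress Session ends.
Woodwind Run-through starts exactly when Sectional Warm-up ends (back-to-back, no overlap).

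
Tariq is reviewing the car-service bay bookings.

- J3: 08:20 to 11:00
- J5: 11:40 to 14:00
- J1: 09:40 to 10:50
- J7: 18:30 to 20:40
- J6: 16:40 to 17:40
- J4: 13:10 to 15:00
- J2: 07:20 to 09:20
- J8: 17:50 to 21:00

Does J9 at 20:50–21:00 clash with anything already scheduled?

Yes — it overlaps J8

J2: ends 09:20 at or before J9 starts 20:50 → clear.
J3: ends 11:00 at or before J9 starts 20:50 → clear.
J1: ends 10:50 at or before J9 starts 20:50 → clear.
J5: ends 14:00 at or before J9 starts 20:50 → clear.
J4: ends 15:00 at or before J9 starts 20:50 → clear.
J6: ends 17:40 at or before J9 starts 20:50 → clear.
J8: starts 17:50 before J9 ends 21:00, and ends 21:00 after J9 starts 20:50 → overlap.
J7: ends 20:40 at or before J9 starts 20:50 → clear.
J9 overlaps J8.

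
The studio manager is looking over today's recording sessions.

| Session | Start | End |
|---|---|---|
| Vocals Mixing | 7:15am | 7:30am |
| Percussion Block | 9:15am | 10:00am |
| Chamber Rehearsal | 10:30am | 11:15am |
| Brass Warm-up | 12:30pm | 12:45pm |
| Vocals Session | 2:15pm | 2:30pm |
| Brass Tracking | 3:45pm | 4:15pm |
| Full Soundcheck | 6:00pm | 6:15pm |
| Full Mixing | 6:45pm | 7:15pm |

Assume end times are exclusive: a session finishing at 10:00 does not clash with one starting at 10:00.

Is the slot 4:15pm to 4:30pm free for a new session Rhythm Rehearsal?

Yes — the slot is free

Vocals Mixing: ends 7:30am at or before Rhythm Rehearsal starts 4:15pm → clear.
Percussion Block: ends 10:00am at or before Rhythm Rehearsal starts 4:15pm → clear.
Chamber Rehearsal: ends 11:15am at or before Rhythm Rehearsal starts 4:15pm → clear.
Brass Warm-up: ends 12:45pm at or before Rhythm Rehearsal starts 4:15pm → clear.
Vocals Session: ends 2:30pm at or before Rhythm Rehearsal starts 4:15pm → clear.
Brass Tracking: ends 4:15pm at or before Rhythm Rehearsal starts 4:15pm → clear.
Full Soundcheck: starts 6:00pm at or after Rhythm Rehearsal ends 4:30pm → clear.
Full Mixing: starts 6:45pm at or after Rhythm Rehearsal ends 4:30pm → clear.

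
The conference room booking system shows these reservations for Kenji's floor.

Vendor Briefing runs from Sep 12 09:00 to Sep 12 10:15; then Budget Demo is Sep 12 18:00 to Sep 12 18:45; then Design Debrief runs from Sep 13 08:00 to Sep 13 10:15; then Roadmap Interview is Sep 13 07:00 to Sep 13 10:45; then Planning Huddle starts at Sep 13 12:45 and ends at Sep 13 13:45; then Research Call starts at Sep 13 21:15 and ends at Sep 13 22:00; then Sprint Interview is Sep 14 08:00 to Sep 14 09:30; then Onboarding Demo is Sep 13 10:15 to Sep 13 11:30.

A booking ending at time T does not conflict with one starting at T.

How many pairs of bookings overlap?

2

Check each pair: they overlap iff neither finishes before the other starts.
Sorted by start: Vendor Briefing, Budget Demo, Roadmap Interview, Design Debrief, Onboarding Demo, Planning Huddle, Research Call, Sprint Interview.
Budget Demo starts after Vendor Briefing ends, so Vendor Briefing has no further overlaps.
Roadmap Interview starts after Budget Demo ends, so Budget Demo has no further overlaps.
Design Debrief starts before Roadmap Interview ends → Roadmap Interview and Design Debrief overlap.
Onboarding Demo starts before Roadmap Interview ends → Roadmap Interview and Onboarding Demo overlap.
Planning Huddle starts after Roadmap Interview ends, so Roadmap Interview has no further overlaps.
Onboarding Demo starts exactly when Design Debrief ends (back-to-back, no overlap), so Design Debrief has no further overlaps.
Planning Huddle starts after Onboarding Demo ends, so Onboarding Demo has no further overlaps.
Research Call starts after Planning Huddle ends, so Planning Huddle has no further overlaps.
Sprint Interview starts after Research Call ends.
Overlapping pairs: Design Debrief & Roadmap Interview, Onboarding Demo & Roadmap Interview — 2 in total.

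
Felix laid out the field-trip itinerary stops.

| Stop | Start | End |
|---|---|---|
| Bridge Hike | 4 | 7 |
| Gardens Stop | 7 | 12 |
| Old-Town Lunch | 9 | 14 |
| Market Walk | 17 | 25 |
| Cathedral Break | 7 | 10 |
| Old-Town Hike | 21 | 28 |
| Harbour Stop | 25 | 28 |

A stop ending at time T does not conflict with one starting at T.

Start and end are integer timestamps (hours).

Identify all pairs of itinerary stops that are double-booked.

Two intervals overlap when each starts before the other ends.
Sorted by start: Bridge Hike, Gardens Stop, Cathedral Break, Old-Town Lunch, Market Walk, Old-Town Hike, Harbour Stop.
Gardens Stop starts exactly when Bridge Hike ends (back-to-back, no overlap) — done with Bridge Hike.
Cathedral Break starts before Gardens Stop ends → Gardens Stop and Cathedral Break overlap.
Old-Town Lunch starts before Gardens Stop ends → Gardens Stop and Old-Town Lunch overlap.
Market Walk starts after Gardens Stop ends — done with Gardens Stop.
Old-Town Lunch starts before Cathedral Break ends → Cathedral Break and Old-Town Lunch overlap.
Market Walk starts after Cathedral Break ends — done with Cathedral Break.
Market Walk starts after Old-Town Lunch ends — done with Old-Town Lunch.
Old-Town Hike starts before Market Walk ends → Market Walk and Old-Town Hike overlap.
Harbour Stop starts exactly when Market Walk ends (back-to-back, no overlap).
Harbour Stop starts before Old-Town Hike ends → Old-Town Hike and Harbour Stop overlap.

Cathedral Break & Gardens Stop, Cathedral Break & Old-Town Lunch, Gardens Stop & Old-Town Lunch, Harbour Stop & Old-Town Hike, Market Walk & Old-Town Hike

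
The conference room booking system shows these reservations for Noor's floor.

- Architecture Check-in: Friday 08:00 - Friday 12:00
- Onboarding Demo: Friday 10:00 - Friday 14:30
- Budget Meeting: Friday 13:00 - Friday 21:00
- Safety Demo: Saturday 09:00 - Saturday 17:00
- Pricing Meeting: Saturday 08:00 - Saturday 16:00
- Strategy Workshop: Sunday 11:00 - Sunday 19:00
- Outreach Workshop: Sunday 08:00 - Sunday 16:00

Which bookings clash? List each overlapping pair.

Architecture Check-in & Onboarding Demo, Budget Meeting & Onboarding Demo, Outreach Workshop & Strategy Workshop, Pricing Meeting & Safety Demo

Sorted by start: Architecture Check-in, Onboarding Demo, Budget Meeting, Pricing Meeting, Safety Demo, Outreach Workshop, Strategy Workshop.
Onboarding Demo starts before Architecture Check-in ends → Architecture Check-in and Onboarding Demo overlap.
Budget Meeting starts after Architecture Check-in ends, so Architecture Check-in has no further overlaps.
Budget Meeting starts before Onboarding Demo ends → Onboarding Demo and Budget Meeting overlap.
Pricing Meeting starts after Onboarding Demo ends, so Onboarding Demo has no further overlaps.
Pricing Meeting starts after Budget Meeting ends, so Budget Meeting has no further overlaps.
Safety Demo starts before Pricing Meeting ends → Pricing Meeting and Safety Demo overlap.
Outreach Workshop starts after Pricing Meeting ends, so Pricing Meeting has no further overlaps.
Outreach Workshop starts after Safety Demo ends, so Safety Demo has no further overlaps.
Strategy Workshop starts before Outreach Workshop ends → Outreach Workshop and Strategy Workshop overlap.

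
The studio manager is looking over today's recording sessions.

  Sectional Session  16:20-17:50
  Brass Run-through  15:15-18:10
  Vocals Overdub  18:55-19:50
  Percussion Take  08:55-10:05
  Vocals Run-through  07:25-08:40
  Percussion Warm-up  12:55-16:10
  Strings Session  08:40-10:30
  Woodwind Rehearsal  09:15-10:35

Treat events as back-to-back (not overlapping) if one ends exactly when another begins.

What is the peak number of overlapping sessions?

Walk through starts and ends in time order (an end at T is processed before a start at T):
07:25 start Vocals Run-through → 1
08:40 end Vocals Run-through → 0
08:40 start Strings Session → 1
08:55 start Percussion Take → 2
09:15 start Woodwind Rehearsal → 3
10:05 end Percussion Take → 2
10:30 end Strings Session → 1
10:35 end Woodwind Rehearsal → 0
12:55 start Percussion Warm-up → 1
15:15 start Brass Run-through → 2
16:10 end Percussion Warm-up → 1
16:20 start Sectional Session → 2
17:50 end Sectional Session → 1
18:10 end Brass Run-through → 0
18:55 start Vocals Overdub → 1
19:50 end Vocals Overdub → 0
Peak is 3, at 09:15 (Percussion Take, Strings Session, Woodwind Rehearsal).

3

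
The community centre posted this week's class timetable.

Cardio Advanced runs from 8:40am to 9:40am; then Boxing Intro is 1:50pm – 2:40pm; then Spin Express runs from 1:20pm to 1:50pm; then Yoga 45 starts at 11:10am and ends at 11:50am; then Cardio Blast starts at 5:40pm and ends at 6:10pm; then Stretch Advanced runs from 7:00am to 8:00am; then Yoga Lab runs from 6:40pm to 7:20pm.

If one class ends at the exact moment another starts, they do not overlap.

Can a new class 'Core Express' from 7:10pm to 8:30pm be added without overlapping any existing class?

Stretch Advanced: ends 8:00am at or before Core Express starts 7:10pm → clear.
Cardio Advanced: ends 9:40am at or before Core Express starts 7:10pm → clear.
Yoga 45: ends 11:50am at or before Core Express starts 7:10pm → clear.
Spin Express: ends 1:50pm at or before Core Express starts 7:10pm → clear.
Boxing Intro: ends 2:40pm at or before Core Express starts 7:10pm → clear.
Cardio Blast: ends 6:10pm at or before Core Express starts 7:10pm → clear.
Yoga Lab: starts 6:40pm before Core Express ends 8:30pm, and ends 7:20pm after Core Express starts 7:10pm → overlap.
Core Express overlaps Yoga Lab.

No — it overlaps Yoga Lab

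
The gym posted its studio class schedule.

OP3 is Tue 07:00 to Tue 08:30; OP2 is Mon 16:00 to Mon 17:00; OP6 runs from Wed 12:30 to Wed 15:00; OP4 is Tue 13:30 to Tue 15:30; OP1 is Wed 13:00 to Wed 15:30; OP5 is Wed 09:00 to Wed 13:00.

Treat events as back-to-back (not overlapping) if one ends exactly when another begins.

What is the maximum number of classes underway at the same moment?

Sweep the timeline, counting +1 at each start and −1 at each end (ends before starts at a tie):
Mon 16:00 start OP2 → 1
Mon 17:00 end OP2 → 0
Tue 07:00 start OP3 → 1
Tue 08:30 end OP3 → 0
Tue 13:30 start OP4 → 1
Tue 15:30 end OP4 → 0
Wed 09:00 start OP5 → 1
Wed 12:30 start OP6 → 2
Wed 13:00 end OP5 → 1
Wed 13:00 start OP1 → 2
Wed 15:00 end OP6 → 1
Wed 15:30 end OP1 → 0
Peak is 2, at Wed 12:30 (OP5, OP6).

2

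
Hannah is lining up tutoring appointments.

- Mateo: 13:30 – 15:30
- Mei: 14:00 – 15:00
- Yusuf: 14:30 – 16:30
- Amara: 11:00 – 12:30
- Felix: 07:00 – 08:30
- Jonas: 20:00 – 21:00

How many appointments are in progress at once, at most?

3

Sweep the timeline, counting +1 at each start and −1 at each end (ends before starts at a tie):
07:00 start Felix → 1
08:30 end Felix → 0
11:00 start Amara → 1
12:30 end Amara → 0
13:30 start Mateo → 1
14:00 start Mei → 2
14:30 start Yusuf → 3
15:00 end Mei → 2
15:30 end Mateo → 1
16:30 end Yusuf → 0
20:00 start Jonas → 1
21:00 end Jonas → 0
Peak is 3, at 14:30 (Mateo, Mei, Yusuf).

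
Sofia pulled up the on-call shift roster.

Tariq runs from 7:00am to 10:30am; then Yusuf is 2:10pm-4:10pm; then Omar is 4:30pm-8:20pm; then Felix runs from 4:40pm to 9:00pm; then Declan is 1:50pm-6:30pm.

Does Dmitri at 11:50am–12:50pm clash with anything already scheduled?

No — it doesn't clash with anything

Tariq: ends 10:30am at or before Dmitri starts 11:50am → clear.
Declan: starts 1:50pm at or after Dmitri ends 12:50pm → clear.
Yusuf: starts 2:10pm at or after Dmitri ends 12:50pm → clear.
Omar: starts 4:30pm at or after Dmitri ends 12:50pm → clear.
Felix: starts 4:40pm at or after Dmitri ends 12:50pm → clear.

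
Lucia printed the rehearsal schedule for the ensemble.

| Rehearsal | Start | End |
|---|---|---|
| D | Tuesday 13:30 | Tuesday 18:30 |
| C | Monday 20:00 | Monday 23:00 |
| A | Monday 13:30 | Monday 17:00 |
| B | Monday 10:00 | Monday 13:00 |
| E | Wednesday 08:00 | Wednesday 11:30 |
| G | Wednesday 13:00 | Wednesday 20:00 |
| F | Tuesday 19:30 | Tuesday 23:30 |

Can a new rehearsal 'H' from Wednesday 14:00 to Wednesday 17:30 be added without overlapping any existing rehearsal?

No — it overlaps G

B: ends Monday 13:00 at or before H starts Wednesday 14:00 → clear.
A: ends Monday 17:00 at or before H starts Wednesday 14:00 → clear.
C: ends Monday 23:00 at or before H starts Wednesday 14:00 → clear.
D: ends Tuesday 18:30 at or before H starts Wednesday 14:00 → clear.
F: ends Tuesday 23:30 at or before H starts Wednesday 14:00 → clear.
E: ends Wednesday 11:30 at or before H starts Wednesday 14:00 → clear.
G: starts Wednesday 13:00 before H ends Wednesday 17:30, and ends Wednesday 20:00 after H starts Wednesday 14:00 → overlap.
H overlaps G.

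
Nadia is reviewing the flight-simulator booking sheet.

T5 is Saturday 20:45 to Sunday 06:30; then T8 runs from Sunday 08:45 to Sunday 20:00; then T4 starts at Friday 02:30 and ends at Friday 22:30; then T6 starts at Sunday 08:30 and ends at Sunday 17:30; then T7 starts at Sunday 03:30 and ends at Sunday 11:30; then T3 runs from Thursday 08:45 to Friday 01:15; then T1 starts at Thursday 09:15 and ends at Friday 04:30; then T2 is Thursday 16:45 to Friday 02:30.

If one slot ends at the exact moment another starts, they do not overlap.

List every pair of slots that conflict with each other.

Sorted by start: T3, T1, T2, T4, T5, T7, T6, T8.
T1 starts before T3 ends → T3 and T1 overlap.
T2 starts before T3 ends → T3 and T2 overlap.
T4 starts after T3 ends, so nothing later overlaps T3 either.
T2 starts before T1 ends → T1 and T2 overlap.
T4 starts before T1 ends → T1 and T4 overlap.
T5 starts after T1 ends, so nothing later overlaps T1 either.
T4 starts exactly when T2 ends (back-to-back, no overlap), so nothing later overlaps T2 either.
T5 starts after T4 ends, so nothing later overlaps T4 either.
T7 starts before T5 ends → T5 and T7 overlap.
T6 starts after T5 ends, so nothing later overlaps T5 either.
T6 starts before T7 ends → T7 and T6 overlap.
T8 starts before T7 ends → T7 and T8 overlap.
T8 starts before T6 ends → T6 and T8 overlap.

T1 & T2, T1 & T3, T1 & T4, T2 & T3, T5 & T7, T6 & T7, T6 & T8, T7 & T8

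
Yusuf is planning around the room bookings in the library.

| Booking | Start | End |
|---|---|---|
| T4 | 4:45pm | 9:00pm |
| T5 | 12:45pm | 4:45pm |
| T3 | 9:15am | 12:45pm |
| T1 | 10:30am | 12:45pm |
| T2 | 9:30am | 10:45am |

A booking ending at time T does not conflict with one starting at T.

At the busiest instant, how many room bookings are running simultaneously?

3

Walk through starts and ends in time order (an end at T is processed before a start at T):
9:15am start T3 → 1
9:30am start T2 → 2
10:30am start T1 → 3
10:45am end T2 → 2
12:45pm end T1 → 1
12:45pm end T3 → 0
12:45pm start T5 → 1
4:45pm end T5 → 0
4:45pm start T4 → 1
9:00pm end T4 → 0
Peak is 3, at 10:30am (T1, T2, T3).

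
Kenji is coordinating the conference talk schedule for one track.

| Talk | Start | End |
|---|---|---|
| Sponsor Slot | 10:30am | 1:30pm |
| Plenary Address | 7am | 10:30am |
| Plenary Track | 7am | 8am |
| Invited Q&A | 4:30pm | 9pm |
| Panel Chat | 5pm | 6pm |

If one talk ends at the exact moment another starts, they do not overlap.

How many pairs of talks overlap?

2

Sorted by start: Plenary Address, Plenary Track, Sponsor Slot, Invited Q&A, Panel Chat.
Plenary Track starts before Plenary Address ends → Plenary Address and Plenary Track overlap.
Sponsor Slot starts exactly when Plenary Address ends (back-to-back, no overlap), so Plenary Address has no further overlaps.
Sponsor Slot starts after Plenary Track ends, so Plenary Track has no further overlaps.
Invited Q&A starts after Sponsor Slot ends, so Sponsor Slot has no further overlaps.
Panel Chat starts before Invited Q&A ends → Invited Q&A and Panel Chat overlap.
Overlapping pairs: Invited Q&A & Panel Chat, Plenary Address & Plenary Track — 2 in total.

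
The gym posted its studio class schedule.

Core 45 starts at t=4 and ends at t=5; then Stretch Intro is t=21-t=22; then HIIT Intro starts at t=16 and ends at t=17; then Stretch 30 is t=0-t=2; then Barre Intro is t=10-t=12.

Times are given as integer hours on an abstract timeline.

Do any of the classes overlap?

Sorted by start: Stretch 30, Core 45, Barre Intro, HIIT Intro, Stretch Intro.
Core 45 starts after Stretch 30 ends, so Stretch 30 has no further overlaps.
Barre Intro starts after Core 45 ends, so Core 45 has no further overlaps.
HIIT Intro starts after Barre Intro ends, so Barre Intro has no further overlaps.
Stretch Intro starts after HIIT Intro ends.
Every pair is clear; the schedule has no overlaps.

No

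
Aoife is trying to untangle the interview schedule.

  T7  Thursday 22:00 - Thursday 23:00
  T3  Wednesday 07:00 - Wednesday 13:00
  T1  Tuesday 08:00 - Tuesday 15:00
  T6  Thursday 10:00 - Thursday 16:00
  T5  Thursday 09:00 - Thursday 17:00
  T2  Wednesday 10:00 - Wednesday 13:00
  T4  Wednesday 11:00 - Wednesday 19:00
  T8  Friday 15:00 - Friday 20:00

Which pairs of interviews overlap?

T2 & T3, T2 & T4, T3 & T4, T5 & T6

Sorted by start: T1, T3, T2, T4, T5, T6, T7, T8.
T3 starts after T1 ends, so nothing later overlaps T1 either.
T2 starts before T3 ends → T3 and T2 overlap.
T4 starts before T3 ends → T3 and T4 overlap.
T5 starts after T3 ends, so nothing later overlaps T3 either.
T4 starts before T2 ends → T2 and T4 overlap.
T5 starts after T2 ends, so nothing later overlaps T2 either.
T5 starts after T4 ends, so nothing later overlaps T4 either.
T6 starts before T5 ends → T5 and T6 overlap.
T7 starts after T5 ends, so nothing later overlaps T5 either.
T7 starts after T6 ends, so nothing later overlaps T6 either.
T8 starts after T7 ends.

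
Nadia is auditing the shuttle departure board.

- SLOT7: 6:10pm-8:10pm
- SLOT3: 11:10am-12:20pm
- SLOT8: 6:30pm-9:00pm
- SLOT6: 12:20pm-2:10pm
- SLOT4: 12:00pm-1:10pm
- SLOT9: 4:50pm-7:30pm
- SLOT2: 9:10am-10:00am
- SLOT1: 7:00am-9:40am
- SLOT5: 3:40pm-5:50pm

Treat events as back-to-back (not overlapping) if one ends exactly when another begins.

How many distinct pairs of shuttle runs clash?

Two intervals overlap when each starts before the other ends.
Sorted by start: SLOT1, SLOT2, SLOT3, SLOT4, SLOT6, SLOT5, SLOT9, SLOT7, SLOT8.
SLOT2 starts before SLOT1 ends → SLOT1 and SLOT2 overlap.
SLOT3 starts after SLOT1 ends — done with SLOT1.
SLOT3 starts after SLOT2 ends — done with SLOT2.
SLOT4 starts before SLOT3 ends → SLOT3 and SLOT4 overlap.
SLOT6 starts exactly when SLOT3 ends (back-to-back, no overlap) — done with SLOT3.
SLOT6 starts before SLOT4 ends → SLOT4 and SLOT6 overlap.
SLOT5 starts after SLOT4 ends — done with SLOT4.
SLOT5 starts after SLOT6 ends — done with SLOT6.
SLOT9 starts before SLOT5 ends → SLOT5 and SLOT9 overlap.
SLOT7 starts after SLOT5 ends — done with SLOT5.
SLOT7 starts before SLOT9 ends → SLOT9 and SLOT7 overlap.
SLOT8 starts before SLOT9 ends → SLOT9 and SLOT8 overlap.
SLOT8 starts before SLOT7 ends → SLOT7 and SLOT8 overlap.
Overlapping pairs: SLOT1 & SLOT2, SLOT3 & SLOT4, SLOT4 & SLOT6, SLOT5 & SLOT9, SLOT7 & SLOT8, SLOT7 & SLOT9, SLOT8 & SLOT9 — 7 in total.

7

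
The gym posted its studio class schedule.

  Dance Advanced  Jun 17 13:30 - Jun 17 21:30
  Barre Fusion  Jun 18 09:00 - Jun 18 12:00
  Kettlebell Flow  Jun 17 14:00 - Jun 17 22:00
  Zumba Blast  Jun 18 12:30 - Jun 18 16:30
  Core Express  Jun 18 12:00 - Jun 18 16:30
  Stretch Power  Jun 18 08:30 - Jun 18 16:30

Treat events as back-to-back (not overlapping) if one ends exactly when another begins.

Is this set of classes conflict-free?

Sorted by start: Dance Advanced, Kettlebell Flow, Stretch Power, Barre Fusion, Core Express, Zumba Blast.
Kettlebell Flow starts before Dance Advanced ends → Dance Advanced and Kettlebell Flow overlap.
That's a conflict, so the schedule is not conflict-free.

No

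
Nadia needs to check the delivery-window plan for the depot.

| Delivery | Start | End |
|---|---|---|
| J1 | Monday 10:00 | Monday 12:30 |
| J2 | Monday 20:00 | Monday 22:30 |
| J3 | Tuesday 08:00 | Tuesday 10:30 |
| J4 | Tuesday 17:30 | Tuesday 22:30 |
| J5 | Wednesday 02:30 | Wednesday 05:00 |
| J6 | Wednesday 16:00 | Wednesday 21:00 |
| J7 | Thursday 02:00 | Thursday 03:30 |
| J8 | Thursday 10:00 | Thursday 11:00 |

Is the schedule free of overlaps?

Yes

Sorted by start: J1, J2, J3, J4, J5, J6, J7, J8.
J2 starts after J1 ends, so J1 has no further overlaps.
J3 starts after J2 ends, so J2 has no further overlaps.
J4 starts after J3 ends, so J3 has no further overlaps.
J5 starts after J4 ends, so J4 has no further overlaps.
J6 starts after J5 ends, so J5 has no further overlaps.
J7 starts after J6 ends, so J6 has no further overlaps.
J8 starts after J7 ends.
Every pair is clear; the schedule has no overlaps.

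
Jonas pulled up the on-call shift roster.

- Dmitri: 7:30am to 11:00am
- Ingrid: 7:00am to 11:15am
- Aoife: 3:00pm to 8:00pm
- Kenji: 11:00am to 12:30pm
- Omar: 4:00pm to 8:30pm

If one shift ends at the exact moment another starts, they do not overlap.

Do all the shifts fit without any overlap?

No

Two intervals overlap when each starts before the other ends.
Sorted by start: Ingrid, Dmitri, Kenji, Aoife, Omar.
Dmitri starts before Ingrid ends → Ingrid and Dmitri overlap.
That's a conflict, so the schedule is not conflict-free.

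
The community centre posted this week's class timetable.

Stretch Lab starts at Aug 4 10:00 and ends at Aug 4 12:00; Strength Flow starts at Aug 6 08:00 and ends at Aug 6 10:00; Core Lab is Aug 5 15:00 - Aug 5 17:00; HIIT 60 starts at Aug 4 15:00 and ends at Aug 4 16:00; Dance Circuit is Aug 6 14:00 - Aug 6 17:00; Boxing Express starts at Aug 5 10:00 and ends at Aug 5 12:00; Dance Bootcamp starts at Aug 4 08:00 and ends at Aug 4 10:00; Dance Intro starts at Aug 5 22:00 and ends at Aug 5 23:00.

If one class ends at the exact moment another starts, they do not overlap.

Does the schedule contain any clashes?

No

Sorted by start: Dance Bootcamp, Stretch Lab, HIIT 60, Boxing Express, Core Lab, Dance Intro, Strength Flow, Dance Circuit.
Stretch Lab starts exactly when Dance Bootcamp ends (back-to-back, no overlap), so nothing later overlaps Dance Bootcamp either.
HIIT 60 starts after Stretch Lab ends, so nothing later overlaps Stretch Lab either.
Boxing Express starts after HIIT 60 ends, so nothing later overlaps HIIT 60 either.
Core Lab starts after Boxing Express ends, so nothing later overlaps Boxing Express either.
Dance Intro starts after Core Lab ends, so nothing later overlaps Core Lab either.
Strength Flow starts after Dance Intro ends, so nothing later overlaps Dance Intro either.
Dance Circuit starts after Strength Flow ends.
Every pair is clear; the schedule has no overlaps.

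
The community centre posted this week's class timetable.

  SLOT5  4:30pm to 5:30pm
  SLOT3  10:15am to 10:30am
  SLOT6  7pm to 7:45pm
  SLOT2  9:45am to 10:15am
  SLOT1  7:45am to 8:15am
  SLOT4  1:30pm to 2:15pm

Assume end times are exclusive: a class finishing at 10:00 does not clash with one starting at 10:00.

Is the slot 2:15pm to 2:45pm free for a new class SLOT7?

SLOT1: ends 8:15am at or before SLOT7 starts 2:15pm → clear.
SLOT2: ends 10:15am at or before SLOT7 starts 2:15pm → clear.
SLOT3: ends 10:30am at or before SLOT7 starts 2:15pm → clear.
SLOT4: ends 2:15pm at or before SLOT7 starts 2:15pm → clear.
SLOT5: starts 4:30pm at or after SLOT7 ends 2:45pm → clear.
SLOT6: starts 7pm at or after SLOT7 ends 2:45pm → clear.

Yes — the slot is free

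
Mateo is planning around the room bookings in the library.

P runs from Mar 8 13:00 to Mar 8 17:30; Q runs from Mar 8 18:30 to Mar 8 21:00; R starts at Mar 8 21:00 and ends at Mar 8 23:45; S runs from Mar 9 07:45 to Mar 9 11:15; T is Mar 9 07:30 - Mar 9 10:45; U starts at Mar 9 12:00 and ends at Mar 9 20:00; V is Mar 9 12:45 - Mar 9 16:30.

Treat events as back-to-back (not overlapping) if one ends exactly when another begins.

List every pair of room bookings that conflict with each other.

S & T, U & V

Sorted by start: P, Q, R, T, S, U, V.
Q starts after P ends, so P has no further overlaps.
R starts exactly when Q ends (back-to-back, no overlap), so Q has no further overlaps.
T starts after R ends, so R has no further overlaps.
S starts before T ends → T and S overlap.
U starts after T ends, so T has no further overlaps.
U starts after S ends, so S has no further overlaps.
V starts before U ends → U and V overlap.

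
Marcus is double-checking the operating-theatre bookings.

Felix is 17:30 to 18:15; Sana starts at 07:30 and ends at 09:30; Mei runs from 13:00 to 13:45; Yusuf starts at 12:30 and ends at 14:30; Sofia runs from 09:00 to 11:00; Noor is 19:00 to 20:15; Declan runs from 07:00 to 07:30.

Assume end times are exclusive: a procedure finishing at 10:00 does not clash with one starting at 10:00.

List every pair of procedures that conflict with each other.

Mei & Yusuf, Sana & Sofia

Sorted by start: Declan, Sana, Sofia, Yusuf, Mei, Felix, Noor.
Sana starts exactly when Declan ends (back-to-back, no overlap) — done with Declan.
Sofia starts before Sana ends → Sana and Sofia overlap.
Yusuf starts after Sana ends — done with Sana.
Yusuf starts after Sofia ends — done with Sofia.
Mei starts before Yusuf ends → Yusuf and Mei overlap.
Felix starts after Yusuf ends — done with Yusuf.
Felix starts after Mei ends — done with Mei.
Noor starts after Felix ends.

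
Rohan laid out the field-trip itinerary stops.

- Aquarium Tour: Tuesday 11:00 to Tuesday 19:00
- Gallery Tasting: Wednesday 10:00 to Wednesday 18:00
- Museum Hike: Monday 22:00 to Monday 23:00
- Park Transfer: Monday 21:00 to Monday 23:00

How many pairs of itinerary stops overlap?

Sorted by start: Park Transfer, Museum Hike, Aquarium Tour, Gallery Tasting.
Museum Hike starts before Park Transfer ends → Park Transfer and Museum Hike overlap.
Aquarium Tour starts after Park Transfer ends; Park Transfer is clear from here.
Aquarium Tour starts after Museum Hike ends; Museum Hike is clear from here.
Gallery Tasting starts after Aquarium Tour ends.
Overlapping pairs: Museum Hike & Park Transfer — 1 in total.

1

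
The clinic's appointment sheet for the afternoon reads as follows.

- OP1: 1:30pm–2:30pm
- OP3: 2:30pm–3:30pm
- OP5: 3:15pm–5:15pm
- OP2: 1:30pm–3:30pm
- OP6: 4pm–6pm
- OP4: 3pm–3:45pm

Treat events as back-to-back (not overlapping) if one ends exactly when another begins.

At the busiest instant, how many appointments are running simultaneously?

Sweep the timeline, counting +1 at each start and −1 at each end (ends before starts at a tie):
1:30pm start OP1 → 1
1:30pm start OP2 → 2
2:30pm end OP1 → 1
2:30pm start OP3 → 2
3pm start OP4 → 3
3:15pm start OP5 → 4
3:30pm end OP2 → 3
3:30pm end OP3 → 2
3:45pm end OP4 → 1
4pm start OP6 → 2
5:15pm end OP5 → 1
6pm end OP6 → 0
Peak is 4, at 3:15pm (OP2, OP3, OP4, OP5).

4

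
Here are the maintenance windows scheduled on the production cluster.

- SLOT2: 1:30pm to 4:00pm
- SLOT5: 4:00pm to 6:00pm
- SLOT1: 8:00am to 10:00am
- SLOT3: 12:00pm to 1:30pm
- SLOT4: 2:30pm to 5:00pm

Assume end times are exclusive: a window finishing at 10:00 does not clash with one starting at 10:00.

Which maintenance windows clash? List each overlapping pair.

SLOT2 & SLOT4, SLOT4 & SLOT5

Sorted by start: SLOT1, SLOT3, SLOT2, SLOT4, SLOT5.
SLOT3 starts after SLOT1 ends, so SLOT1 has no further overlaps.
SLOT2 starts exactly when SLOT3 ends (back-to-back, no overlap), so SLOT3 has no further overlaps.
SLOT4 starts before SLOT2 ends → SLOT2 and SLOT4 overlap.
SLOT5 starts exactly when SLOT2 ends (back-to-back, no overlap).
SLOT5 starts before SLOT4 ends → SLOT4 and SLOT5 overlap.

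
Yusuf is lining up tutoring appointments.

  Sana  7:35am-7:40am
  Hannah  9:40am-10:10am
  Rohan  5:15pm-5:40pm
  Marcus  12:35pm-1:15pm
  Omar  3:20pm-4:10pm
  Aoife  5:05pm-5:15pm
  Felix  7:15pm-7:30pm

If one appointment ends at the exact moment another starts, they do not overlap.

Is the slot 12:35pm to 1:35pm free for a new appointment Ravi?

Sana: ends 7:40am at or before Ravi starts 12:35pm → clear.
Hannah: ends 10:10am at or before Ravi starts 12:35pm → clear.
Marcus: starts 12:35pm before Ravi ends 1:35pm, and ends 1:15pm after Ravi starts 12:35pm → overlap.
Omar: starts 3:20pm at or after Ravi ends 1:35pm → clear.
Aoife: starts 5:05pm at or after Ravi ends 1:35pm → clear.
Rohan: starts 5:15pm at or after Ravi ends 1:35pm → clear.
Felix: starts 7:15pm at or after Ravi ends 1:35pm → clear.
Ravi overlaps Marcus.

No — it overlaps Marcus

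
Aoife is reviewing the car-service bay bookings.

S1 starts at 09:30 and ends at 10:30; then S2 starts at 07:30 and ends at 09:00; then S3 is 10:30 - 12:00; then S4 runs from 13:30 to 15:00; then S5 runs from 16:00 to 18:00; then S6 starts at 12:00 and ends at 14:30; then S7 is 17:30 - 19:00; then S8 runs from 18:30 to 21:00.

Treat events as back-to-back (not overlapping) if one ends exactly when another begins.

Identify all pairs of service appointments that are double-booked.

S4 & S6, S5 & S7, S7 & S8

Check each pair: they overlap iff neither finishes before the other starts.
Sorted by start: S2, S1, S3, S6, S4, S5, S7, S8.
S1 starts after S2 ends, so nothing later overlaps S2 either.
S3 starts exactly when S1 ends (back-to-back, no overlap), so nothing later overlaps S1 either.
S6 starts exactly when S3 ends (back-to-back, no overlap), so nothing later overlaps S3 either.
S4 starts before S6 ends → S6 and S4 overlap.
S5 starts after S6 ends, so nothing later overlaps S6 either.
S5 starts after S4 ends, so nothing later overlaps S4 either.
S7 starts before S5 ends → S5 and S7 overlap.
S8 starts after S5 ends.
S8 starts before S7 ends → S7 and S8 overlap.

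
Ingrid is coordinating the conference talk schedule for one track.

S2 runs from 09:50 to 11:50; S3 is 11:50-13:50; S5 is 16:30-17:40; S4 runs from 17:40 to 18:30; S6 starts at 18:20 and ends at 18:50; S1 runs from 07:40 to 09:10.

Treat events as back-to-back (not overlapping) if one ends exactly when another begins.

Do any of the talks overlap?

Sorted by start: S1, S2, S3, S5, S4, S6.
S2 starts after S1 ends; S1 is clear from here.
S3 starts exactly when S2 ends (back-to-back, no overlap); S2 is clear from here.
S5 starts after S3 ends; S3 is clear from here.
S4 starts exactly when S5 ends (back-to-back, no overlap); S5 is clear from here.
S6 starts before S4 ends → S4 and S6 overlap.
That's a conflict, so the schedule is not conflict-free.

Yes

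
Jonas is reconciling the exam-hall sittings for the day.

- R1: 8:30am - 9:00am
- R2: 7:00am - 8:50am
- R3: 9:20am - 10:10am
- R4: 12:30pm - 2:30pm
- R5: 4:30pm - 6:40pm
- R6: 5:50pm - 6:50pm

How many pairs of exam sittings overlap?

Sorted by start: R2, R1, R3, R4, R5, R6.
R1 starts before R2 ends → R2 and R1 overlap.
R3 starts after R2 ends, so R2 has no further overlaps.
R3 starts after R1 ends, so R1 has no further overlaps.
R4 starts after R3 ends, so R3 has no further overlaps.
R5 starts after R4 ends, so R4 has no further overlaps.
R6 starts before R5 ends → R5 and R6 overlap.
Overlapping pairs: R1 & R2, R5 & R6 — 2 in total.

2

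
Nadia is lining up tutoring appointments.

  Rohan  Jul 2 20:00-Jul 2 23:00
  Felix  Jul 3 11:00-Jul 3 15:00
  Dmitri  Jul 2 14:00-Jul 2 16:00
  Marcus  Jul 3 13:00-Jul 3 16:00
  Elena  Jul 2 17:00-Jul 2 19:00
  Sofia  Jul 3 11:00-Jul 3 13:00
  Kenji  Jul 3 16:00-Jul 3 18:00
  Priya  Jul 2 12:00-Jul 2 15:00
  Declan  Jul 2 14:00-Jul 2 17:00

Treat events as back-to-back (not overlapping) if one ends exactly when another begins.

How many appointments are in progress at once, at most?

3

Sweep the timeline, counting +1 at each start and −1 at each end (ends before starts at a tie):
Jul 2 12:00 start Priya → 1
Jul 2 14:00 start Declan → 2
Jul 2 14:00 start Dmitri → 3
Jul 2 15:00 end Priya → 2
Jul 2 16:00 end Dmitri → 1
Jul 2 17:00 end Declan → 0
Jul 2 17:00 start Elena → 1
Jul 2 19:00 end Elena → 0
Jul 2 20:00 start Rohan → 1
Jul 2 23:00 end Rohan → 0
Jul 3 11:00 start Felix → 1
Jul 3 11:00 start Sofia → 2
Jul 3 13:00 end Sofia → 1
Jul 3 13:00 start Marcus → 2
Jul 3 15:00 end Felix → 1
Jul 3 16:00 end Marcus → 0
Jul 3 16:00 start Kenji → 1
Jul 3 18:00 end Kenji → 0
Peak is 3, at Jul 2 14:00 (Declan, Dmitri, Priya).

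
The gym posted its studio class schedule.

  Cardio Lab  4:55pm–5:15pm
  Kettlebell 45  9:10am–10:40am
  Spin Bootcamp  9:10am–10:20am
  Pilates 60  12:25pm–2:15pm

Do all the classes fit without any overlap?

No

Check each pair: they overlap iff neither finishes before the other starts.
Sorted by start: Spin Bootcamp, Kettlebell 45, Pilates 60, Cardio Lab.
Kettlebell 45 starts before Spin Bootcamp ends → Spin Bootcamp and Kettlebell 45 overlap.
That's a conflict, so the schedule is not conflict-free.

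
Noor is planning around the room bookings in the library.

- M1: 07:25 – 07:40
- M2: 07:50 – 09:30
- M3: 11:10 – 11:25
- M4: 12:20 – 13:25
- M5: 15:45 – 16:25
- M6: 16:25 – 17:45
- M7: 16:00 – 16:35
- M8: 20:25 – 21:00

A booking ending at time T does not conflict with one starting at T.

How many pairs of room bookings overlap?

2

Sorted by start: M1, M2, M3, M4, M5, M7, M6, M8.
M2 starts after M1 ends — done with M1.
M3 starts after M2 ends — done with M2.
M4 starts after M3 ends — done with M3.
M5 starts after M4 ends — done with M4.
M7 starts before M5 ends → M5 and M7 overlap.
M6 starts exactly when M5 ends (back-to-back, no overlap) — done with M5.
M6 starts before M7 ends → M7 and M6 overlap.
M8 starts after M7 ends.
M8 starts after M6 ends.
Overlapping pairs: M5 & M7, M6 & M7 — 2 in total.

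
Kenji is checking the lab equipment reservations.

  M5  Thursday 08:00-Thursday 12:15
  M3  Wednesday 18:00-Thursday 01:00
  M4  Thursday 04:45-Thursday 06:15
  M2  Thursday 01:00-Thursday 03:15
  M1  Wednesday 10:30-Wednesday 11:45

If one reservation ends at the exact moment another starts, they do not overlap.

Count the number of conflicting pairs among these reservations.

0

Sorted by start: M1, M3, M2, M4, M5.
M3 starts after M1 ends; M1 is clear from here.
M2 starts exactly when M3 ends (back-to-back, no overlap); M3 is clear from here.
M4 starts after M2 ends; M2 is clear from here.
M5 starts after M4 ends.
No pair overlaps.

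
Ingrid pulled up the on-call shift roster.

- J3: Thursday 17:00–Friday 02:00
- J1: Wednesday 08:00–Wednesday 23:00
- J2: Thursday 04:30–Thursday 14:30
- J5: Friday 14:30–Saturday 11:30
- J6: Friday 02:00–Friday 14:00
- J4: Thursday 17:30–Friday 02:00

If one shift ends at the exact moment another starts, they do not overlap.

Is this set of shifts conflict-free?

Two intervals overlap when each starts before the other ends.
Sorted by start: J1, J2, J3, J4, J6, J5.
J2 starts after J1 ends — done with J1.
J3 starts after J2 ends — done with J2.
J4 starts before J3 ends → J3 and J4 overlap.
That's a conflict, so the schedule is not conflict-free.

No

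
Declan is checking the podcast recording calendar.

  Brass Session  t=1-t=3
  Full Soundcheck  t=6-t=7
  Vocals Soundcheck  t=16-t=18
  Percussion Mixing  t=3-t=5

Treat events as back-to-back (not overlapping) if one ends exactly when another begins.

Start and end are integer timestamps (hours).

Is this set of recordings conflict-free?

Yes

Check each pair: they overlap iff neither finishes before the other starts.
Sorted by start: Brass Session, Percussion Mixing, Full Soundcheck, Vocals Soundcheck.
Percussion Mixing starts exactly when Brass Session ends (back-to-back, no overlap), so Brass Session has no further overlaps.
Full Soundcheck starts after Percussion Mixing ends, so Percussion Mixing has no further overlaps.
Vocals Soundcheck starts after Full Soundcheck ends.
Every pair is clear; the schedule has no overlaps.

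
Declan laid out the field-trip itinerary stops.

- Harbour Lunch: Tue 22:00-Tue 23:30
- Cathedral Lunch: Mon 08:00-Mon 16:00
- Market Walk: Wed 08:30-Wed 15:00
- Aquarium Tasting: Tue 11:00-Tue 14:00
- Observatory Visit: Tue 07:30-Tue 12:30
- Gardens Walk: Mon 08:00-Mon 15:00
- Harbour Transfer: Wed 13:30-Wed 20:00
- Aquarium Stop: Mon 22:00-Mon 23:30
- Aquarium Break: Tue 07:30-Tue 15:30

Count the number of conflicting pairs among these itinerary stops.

Sorted by start: Gardens Walk, Cathedral Lunch, Aquarium Stop, Aquarium Break, Observatory Visit, Aquarium Tasting, Harbour Lunch, Market Walk, Harbour Transfer.
Cathedral Lunch starts before Gardens Walk ends → Gardens Walk and Cathedral Lunch overlap.
Aquarium Stop starts after Gardens Walk ends, so Gardens Walk has no further overlaps.
Aquarium Stop starts after Cathedral Lunch ends, so Cathedral Lunch has no further overlaps.
Aquarium Break starts after Aquarium Stop ends, so Aquarium Stop has no further overlaps.
Observatory Visit starts before Aquarium Break ends → Aquarium Break and Observatory Visit overlap.
Aquarium Tasting starts before Aquarium Break ends → Aquarium Break and Aquarium Tasting overlap.
Harbour Lunch starts after Aquarium Break ends, so Aquarium Break has no further overlaps.
Aquarium Tasting starts before Observatory Visit ends → Observatory Visit and Aquarium Tasting overlap.
Harbour Lunch starts after Observatory Visit ends, so Observatory Visit has no further overlaps.
Harbour Lunch starts after Aquarium Tasting ends, so Aquarium Tasting has no further overlaps.
Market Walk starts after Harbour Lunch ends, so Harbour Lunch has no further overlaps.
Harbour Transfer starts before Market Walk ends → Market Walk and Harbour Transfer overlap.
Overlapping pairs: Aquarium Break & Aquarium Tasting, Aquarium Break & Observatory Visit, Aquarium Tasting & Observatory Visit, Cathedral Lunch & Gardens Walk, Harbour Transfer & Market Walk — 5 in total.

5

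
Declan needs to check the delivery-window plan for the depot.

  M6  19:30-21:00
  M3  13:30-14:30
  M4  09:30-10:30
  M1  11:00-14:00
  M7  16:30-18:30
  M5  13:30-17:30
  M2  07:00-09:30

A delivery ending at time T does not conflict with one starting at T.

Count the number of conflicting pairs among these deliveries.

4

Sorted by start: M2, M4, M1, M3, M5, M7, M6.
M4 starts exactly when M2 ends (back-to-back, no overlap) — done with M2.
M1 starts after M4 ends — done with M4.
M3 starts before M1 ends → M1 and M3 overlap.
M5 starts before M1 ends → M1 and M5 overlap.
M7 starts after M1 ends — done with M1.
M5 starts before M3 ends → M3 and M5 overlap.
M7 starts after M3 ends — done with M3.
M7 starts before M5 ends → M5 and M7 overlap.
M6 starts after M5 ends.
M6 starts after M7 ends.
Overlapping pairs: M1 & M3, M1 & M5, M3 & M5, M5 & M7 — 4 in total.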